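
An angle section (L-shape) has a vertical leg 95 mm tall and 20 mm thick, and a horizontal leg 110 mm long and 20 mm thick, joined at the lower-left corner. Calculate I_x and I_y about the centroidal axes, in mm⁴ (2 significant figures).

Split into non-overlapping primitives; take the origin at the lower-left of the bounding box.
Vertical leg: 20 × 95, A = 1 900 mm², y = 47.5 mm, Ī = 1 428 958 mm⁴.
Horizontal leg (remainder): 90 × 20, A = 1 800 mm², y = 10 mm, Ī = 60 000 mm⁴.
Centroid: ȳ = ΣA·y / ΣA = 29.26 mm.
Transfer each piece to the centroidal x-axis using Ī + A·d² with d = y − 29.26:
  vertical leg: d = 18.24 mm → contributes +2 061 309 mm⁴
  horizontal leg (remainder): d = -19.26 mm → contributes +727 481 mm⁴
Total I = 2 788 789 mm⁴.
For the y-axis: x̄ = 36.76 mm.
Repeating about the centroidal y-axis gives I_y = 4 074 414 mm⁴.

I_x ≈ 2.8 × 10⁶ mm⁴, I_y ≈ 4.1 × 10⁶ mm⁴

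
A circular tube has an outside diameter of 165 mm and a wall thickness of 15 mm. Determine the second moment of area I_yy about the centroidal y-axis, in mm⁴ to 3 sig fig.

Treat the section as a set of non-overlapping primitives; coordinates are from the bounding-box lower-left.
Outer circle: ⌀165, A = 21 382 mm², x = 82.5 mm, Ī = 36 383 601 mm⁴.
Bore (subtracted): ⌀135, A = 14 314 mm², x = 82.5 mm, Ī = 16 304 406 mm⁴.
By symmetry the centroid is at mid-width, x̄ = 82.5 mm.
All pieces are centred on the centroidal y-axis, so I = ΣĪ (holes subtracted) = 20 079 195 mm⁴.

I_yy ≈ 2.01 × 10⁷ mm⁴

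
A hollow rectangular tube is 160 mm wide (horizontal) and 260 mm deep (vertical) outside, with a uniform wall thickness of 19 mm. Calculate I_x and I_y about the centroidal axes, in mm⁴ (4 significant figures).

Split into non-overlapping primitives; take the origin at the lower-left of the bounding box.
Outer rectangle: 160 × 260, A = 41 600 mm², y = 130 mm, Ī = 234 346 667 mm⁴.
Inner void (subtracted): 122 × 222, A = 27 084 mm², y = 130 mm, Ī = 111 233 988 mm⁴.
By symmetry the centroid is at mid-height, ȳ = 130 mm.
All pieces are centred on the centroidal x-axis, so I = ΣĪ (holes subtracted) = 123 112 679 mm⁴.
Repeating about the centroidal y-axis gives I_y = 55 153 479 mm⁴.

I_x ≈ 1.231 × 10⁸ mm⁴, I_y ≈ 5.515 × 10⁷ mm⁴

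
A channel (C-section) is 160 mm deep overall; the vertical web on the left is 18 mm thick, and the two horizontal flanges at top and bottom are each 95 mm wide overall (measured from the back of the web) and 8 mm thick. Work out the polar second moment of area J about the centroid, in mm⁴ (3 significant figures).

J ≈ 1.59 × 10⁷ mm⁴

Decompose the section into non-overlapping parts with the origin at the bottom-left of its bounding rectangle.
Web: 18 × 160, A = 2 880 mm², y = 80 mm, Ī = 6 144 000 mm⁴.
Top flange (beyond web): 77 × 8, A = 616 mm², y = 156 mm, Ī = 3285.3 mm⁴.
Bottom flange (beyond web): 77 × 8, A = 616 mm², y = 4 mm, Ī = 3285.3 mm⁴.
By symmetry the centroid is at mid-height, ȳ = 80 mm.
Transfer each piece to the centroidal x-axis using Ī + A·d² with d = y − 80:
  web: d = 0 mm → contributes +6 144 000 mm⁴
  top flange (beyond web): d = 76 mm → contributes +3 561 301 mm⁴
  bottom flange (beyond web): d = -76 mm → contributes +3 561 301 mm⁴
Total I = 13 266 603 mm⁴.
For the y-axis: x̄ = 23.232 mm.
Repeating about the centroidal y-axis gives I_y = 2 633 342 mm⁴.
Polar second moment: J = I_x + I_y = 15 899 945 mm⁴.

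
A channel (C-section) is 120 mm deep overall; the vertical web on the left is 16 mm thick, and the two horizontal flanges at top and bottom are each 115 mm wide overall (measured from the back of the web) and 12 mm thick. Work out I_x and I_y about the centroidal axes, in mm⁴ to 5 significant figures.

I_x ≈ 9.2609 × 10⁶ mm⁴, I_y ≈ 5.4925 × 10⁶ mm⁴

Split into non-overlapping primitives; take the origin at the lower-left of the bounding box.
Web: 16 × 120, A = 1 920 mm², y = 60 mm, Ī = 2 304 000 mm⁴.
Top flange (beyond web): 99 × 12, A = 1 188 mm², y = 114 mm, Ī = 14 256 mm⁴.
Bottom flange (beyond web): 99 × 12, A = 1 188 mm², y = 6 mm, Ī = 14 256 mm⁴.
By symmetry the centroid is at mid-height, ȳ = 60 mm.
Transfer each piece to the centroidal x-axis using Ī + A·d² with d = y − 60:
  web: d = 0 mm → contributes +2 304 000 mm⁴
  top flange (beyond web): d = 54 mm → contributes +3 478 464 mm⁴
  bottom flange (beyond web): d = -54 mm → contributes +3 478 464 mm⁴
Total I = 9 260 928 mm⁴.
For the y-axis: x̄ = 39.80168 mm.
Repeating about the centroidal y-axis gives I_y = 5 492 463 mm⁴.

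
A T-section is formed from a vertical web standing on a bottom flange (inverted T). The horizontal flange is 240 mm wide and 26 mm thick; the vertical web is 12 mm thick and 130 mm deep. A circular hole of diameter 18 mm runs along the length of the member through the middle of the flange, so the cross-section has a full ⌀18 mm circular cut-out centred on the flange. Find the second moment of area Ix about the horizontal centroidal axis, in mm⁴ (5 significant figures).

Ix ≈ 1.0072 × 10⁷ mm⁴

Treat the section as a set of non-overlapping primitives; coordinates are from the bounding-box lower-left.
Flange: 240 × 26, A = 6 240 mm², y = 13 mm, Ī = 351 520 mm⁴.
Web: 12 × 130, A = 1 560 mm², y = 91 mm, Ī = 2 197 000 mm⁴.
Hole (subtracted): ⌀18, A = 254.469 mm², y = 13 mm, Ī = 5152.997 mm⁴.
Centroid: ȳ = ΣA·y / ΣA = 29.1261 mm.
Transfer each piece to the horizontal centroidal axis using Ī + A·d² with d = y − 29.1261:
  flange: d = -16.1261 mm → contributes +1 974 239 mm⁴
  web: d = 61.8739 mm → contributes +8 169 272 mm⁴
  hole: d = -16.1261 mm → contributes −71327.96 mm⁴
Total I = 10 072 183 mm⁴.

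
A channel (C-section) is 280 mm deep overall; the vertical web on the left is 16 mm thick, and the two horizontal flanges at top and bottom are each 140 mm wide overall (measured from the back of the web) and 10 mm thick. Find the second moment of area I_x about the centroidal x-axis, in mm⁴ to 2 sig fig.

I_x ≈ 7.4 × 10⁷ mm⁴

Treat the section as a set of non-overlapping primitives; coordinates are from the bounding-box lower-left.
Web: 16 × 280, A = 4 480 mm², y = 140 mm, Ī = 29 269 333 mm⁴.
Top flange (beyond web): 124 × 10, A = 1 240 mm², y = 275 mm, Ī = 10 333 mm⁴.
Bottom flange (beyond web): 124 × 10, A = 1 240 mm², y = 5 mm, Ī = 10 333 mm⁴.
By symmetry the centroid is at mid-height, ȳ = 140 mm.
Transfer each piece to the centroidal x-axis using Ī + A·d² with d = y − 140:
  web: d = 0 mm → contributes +29 269 333 mm⁴
  top flange (beyond web): d = 135 mm → contributes +22 609 333 mm⁴
  bottom flange (beyond web): d = -135 mm → contributes +22 609 333 mm⁴
Total I = 74 488 000 mm⁴.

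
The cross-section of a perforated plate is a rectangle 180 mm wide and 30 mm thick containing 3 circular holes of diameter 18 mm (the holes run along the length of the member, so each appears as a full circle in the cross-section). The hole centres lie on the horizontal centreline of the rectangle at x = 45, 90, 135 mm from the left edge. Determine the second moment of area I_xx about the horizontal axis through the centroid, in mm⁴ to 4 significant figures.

Decompose the section into non-overlapping parts with the origin at the bottom-left of its bounding rectangle.
Plate: 180 × 30, A = 5 400 mm², y = 15 mm, Ī = 405 000 mm⁴.
Hole 1 (subtracted): ⌀18, A = 254.469 mm², y = 15 mm, Ī = 5 153 mm⁴.
Hole 2 (subtracted): ⌀18, A = 254.469 mm², y = 15 mm, Ī = 5 153 mm⁴.
Hole 3 (subtracted): ⌀18, A = 254.469 mm², y = 15 mm, Ī = 5 153 mm⁴.
By symmetry the centroid is at mid-height, ȳ = 15 mm.
All pieces are centred on the horizontal axis through the centroid, so I = ΣĪ (holes subtracted) = 389 541 mm⁴.

I_xx ≈ 3.895 × 10⁵ mm⁴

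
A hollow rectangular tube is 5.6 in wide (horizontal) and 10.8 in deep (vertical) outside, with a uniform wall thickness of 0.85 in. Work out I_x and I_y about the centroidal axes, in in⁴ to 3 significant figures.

Split into non-overlapping primitives; take the origin at the lower-left of the bounding box.
Outer rectangle: 5.6 × 10.8, A = 60.48 in², y = 5.4 in, Ī = 587.87 in⁴.
Inner void (subtracted): 3.9 × 9.1, A = 35.49 in², y = 5.4 in, Ī = 244.91 in⁴.
By symmetry the centroid is at mid-height, ȳ = 5.4 in.
All pieces are centred on the centroidal x-axis, so I = ΣĪ (holes subtracted) = 342.96 in⁴.
Repeating about the centroidal y-axis gives I_y = 113.07 in⁴.

I_x ≈ 343 in⁴, I_y ≈ 113 in⁴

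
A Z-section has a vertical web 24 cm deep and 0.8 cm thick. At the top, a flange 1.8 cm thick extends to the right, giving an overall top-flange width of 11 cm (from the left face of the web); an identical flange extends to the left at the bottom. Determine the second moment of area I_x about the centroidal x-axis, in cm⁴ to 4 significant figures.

Treat the section as a set of non-overlapping primitives; coordinates are from the bounding-box lower-left.
Web: 0.8 × 24, A = 19.2 cm², y = 12 cm, Ī = 921.6 cm⁴.
Top flange (beyond web): 10.2 × 1.8, A = 18.36 cm², y = 23.1 cm, Ī = 4.9572 cm⁴.
Bottom flange (beyond web): 10.2 × 1.8, A = 18.36 cm², y = 0.9 cm, Ī = 4.9572 cm⁴.
Centroid: ȳ = ΣA·y / ΣA = 12 cm.
Transfer each piece to the centroidal x-axis using Ī + A·d² with d = y − 12:
  web: d = 0 cm → contributes +921.6 cm⁴
  top flange (beyond web): d = 11.1 cm → contributes +2267.09 cm⁴
  bottom flange (beyond web): d = -11.1 cm → contributes +2267.09 cm⁴
Total I = 5455.79 cm⁴.

I_x ≈ 5456 cm⁴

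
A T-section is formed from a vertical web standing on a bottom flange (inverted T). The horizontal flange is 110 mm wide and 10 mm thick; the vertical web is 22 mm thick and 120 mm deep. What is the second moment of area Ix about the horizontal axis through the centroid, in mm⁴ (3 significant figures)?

Break the section into simple shapes (no overlaps), measuring from the bottom-left corner of the bounding box.
Flange: 110 × 10, A = 1 100 mm², y = 5 mm, Ī = 9166.7 mm⁴.
Web: 22 × 120, A = 2 640 mm², y = 70 mm, Ī = 3 168 000 mm⁴.
Centroid: ȳ = ΣA·y / ΣA = 50.882 mm.
Transfer each piece to the horizontal axis through the centroid using Ī + A·d² with d = y − 50.882:
  flange: d = -45.882 mm → contributes +2 324 876 mm⁴
  web: d = 19.118 mm → contributes +4 132 879 mm⁴
Total I = 6 457 755 mm⁴.

Ix ≈ 6.46 × 10⁶ mm⁴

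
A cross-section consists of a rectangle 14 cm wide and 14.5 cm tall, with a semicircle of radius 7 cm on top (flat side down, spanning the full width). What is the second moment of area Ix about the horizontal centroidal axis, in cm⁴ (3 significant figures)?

Treat the section as a set of non-overlapping primitives; coordinates are from the bounding-box lower-left.
Rectangular body: 14 × 14.5, A = 203 cm², y = 7.25 cm, Ī = 3556.7 cm⁴.
Semicircular cap: semicircle r = 7, A = 76.969 cm², y = 17.471 cm, Ī = 263.53 cm⁴.
Centroid: ȳ = ΣA·y / ΣA = 10.06 cm.
Transfer each piece to the horizontal centroidal axis using Ī + A·d² with d = y − 10.06:
  rectangular body: d = -2.8099 cm → contributes +5159.6 cm⁴
  semicircular cap: d = 7.411 cm → contributes +4490.9 cm⁴
Total I = 9650.4 cm⁴.

Ix ≈ 9650 cm⁴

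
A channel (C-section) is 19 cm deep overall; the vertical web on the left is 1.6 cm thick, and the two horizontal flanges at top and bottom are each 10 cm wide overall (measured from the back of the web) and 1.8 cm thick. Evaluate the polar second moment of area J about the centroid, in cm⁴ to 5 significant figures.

J ≈ 3722.5 cm⁴

Split into non-overlapping primitives; take the origin at the lower-left of the bounding box.
Web: 1.6 × 19, A = 30.4 cm², y = 9.5 cm, Ī = 914.5333 cm⁴.
Top flange (beyond web): 8.4 × 1.8, A = 15.12 cm², y = 18.1 cm, Ī = 4.0824 cm⁴.
Bottom flange (beyond web): 8.4 × 1.8, A = 15.12 cm², y = 0.9 cm, Ī = 4.0824 cm⁴.
By symmetry the centroid is at mid-height, ȳ = 9.5 cm.
Transfer each piece to the centroidal x-axis using Ī + A·d² with d = y − 9.5:
  web: d = 0 cm → contributes +914.5333 cm⁴
  top flange (beyond web): d = 8.6 cm → contributes +1122.358 cm⁴
  bottom flange (beyond web): d = -8.6 cm → contributes +1122.358 cm⁴
Total I = 3159.249 cm⁴.
For the y-axis: x̄ = 3.293404 cm.
Repeating about the centroidal y-axis gives I_y = 563.2939 cm⁴.
Polar second moment: J = I_x + I_y = 3722.542 cm⁴.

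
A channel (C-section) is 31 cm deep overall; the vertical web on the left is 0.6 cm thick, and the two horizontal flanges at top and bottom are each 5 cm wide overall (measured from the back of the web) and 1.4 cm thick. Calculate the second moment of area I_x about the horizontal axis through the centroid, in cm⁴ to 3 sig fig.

Treat the section as a set of non-overlapping primitives; coordinates are from the bounding-box lower-left.
Web: 0.6 × 31, A = 18.6 cm², y = 15.5 cm, Ī = 1489.6 cm⁴.
Top flange (beyond web): 4.4 × 1.4, A = 6.16 cm², y = 30.3 cm, Ī = 1.0061 cm⁴.
Bottom flange (beyond web): 4.4 × 1.4, A = 6.16 cm², y = 0.7 cm, Ī = 1.0061 cm⁴.
By symmetry the centroid is at mid-height, ȳ = 15.5 cm.
Transfer each piece to the horizontal axis through the centroid using Ī + A·d² with d = y − 15.5:
  web: d = 0 cm → contributes +1489.6 cm⁴
  top flange (beyond web): d = 14.8 cm → contributes +1350.3 cm⁴
  bottom flange (beyond web): d = -14.8 cm → contributes +1350.3 cm⁴
Total I = 4190.1 cm⁴.

I_x ≈ 4190 cm⁴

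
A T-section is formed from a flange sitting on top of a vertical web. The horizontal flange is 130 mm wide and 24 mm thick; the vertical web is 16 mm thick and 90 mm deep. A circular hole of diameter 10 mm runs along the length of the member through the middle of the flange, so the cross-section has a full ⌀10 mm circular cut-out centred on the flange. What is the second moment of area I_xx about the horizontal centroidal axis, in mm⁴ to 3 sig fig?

I_xx ≈ 4.30 × 10⁶ mm⁴

Break the section into simple shapes (no overlaps), measuring from the bottom-left corner of the bounding box.
Flange: 130 × 24, A = 3 120 mm², y = 102 mm, Ī = 149 760 mm⁴.
Web: 16 × 90, A = 1 440 mm², y = 45 mm, Ī = 972 000 mm⁴.
Hole (subtracted): ⌀10, A = 78.54 mm², y = 102 mm, Ī = 490.87 mm⁴.
Centroid: ȳ = ΣA·y / ΣA = 83.685 mm.
Transfer each piece to the horizontal centroidal axis using Ī + A·d² with d = y − 83.685:
  flange: d = 18.315 mm → contributes +1 196 383 mm⁴
  web: d = -38.685 mm → contributes +3 126 951 mm⁴
  hole: d = 18.315 mm → contributes −26 838 mm⁴
Total I = 4 296 496 mm⁴.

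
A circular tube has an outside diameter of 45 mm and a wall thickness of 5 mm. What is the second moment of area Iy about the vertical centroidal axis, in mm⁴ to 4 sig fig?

Iy ≈ 1.276 × 10⁵ mm⁴

Decompose the section into non-overlapping parts with the origin at the bottom-left of its bounding rectangle.
Outer circle: ⌀45, A = 1590.43 mm², x = 22.5 mm, Ī = 201 289 mm⁴.
Bore (subtracted): ⌀35, A = 962.113 mm², x = 22.5 mm, Ī = 73661.8 mm⁴.
By symmetry the centroid is at mid-width, x̄ = 22.5 mm.
All pieces are centred on the vertical centroidal axis, so I = ΣĪ (holes subtracted) = 127 627 mm⁴.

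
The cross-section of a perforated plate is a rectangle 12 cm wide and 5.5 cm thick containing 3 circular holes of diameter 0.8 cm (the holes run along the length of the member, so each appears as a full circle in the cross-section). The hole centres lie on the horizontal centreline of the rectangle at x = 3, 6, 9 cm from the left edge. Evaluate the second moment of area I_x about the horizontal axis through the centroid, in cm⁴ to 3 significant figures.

Decompose the section into non-overlapping parts with the origin at the bottom-left of its bounding rectangle.
Plate: 12 × 5.5, A = 66 cm², y = 2.75 cm, Ī = 166.38 cm⁴.
Hole 1 (subtracted): ⌀0.8, A = 0.50265 cm², y = 2.75 cm, Ī = 0.020106 cm⁴.
Hole 2 (subtracted): ⌀0.8, A = 0.50265 cm², y = 2.75 cm, Ī = 0.020106 cm⁴.
Hole 3 (subtracted): ⌀0.8, A = 0.50265 cm², y = 2.75 cm, Ī = 0.020106 cm⁴.
By symmetry the centroid is at mid-height, ȳ = 2.75 cm.
All pieces are centred on the horizontal axis through the centroid, so I = ΣĪ (holes subtracted) = 166.31 cm⁴.

I_x ≈ 166 cm⁴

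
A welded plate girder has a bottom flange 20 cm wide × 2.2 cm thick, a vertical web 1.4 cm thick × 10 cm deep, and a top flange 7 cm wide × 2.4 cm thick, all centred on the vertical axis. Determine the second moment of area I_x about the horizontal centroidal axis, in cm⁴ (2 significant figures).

I_x ≈ 2100 cm⁴

Decompose the section into non-overlapping parts with the origin at the bottom-left of its bounding rectangle.
Bottom plate: 20 × 2.2, A = 44 cm², y = 1.1 cm, Ī = 17.75 cm⁴.
Web plate: 1.4 × 10, A = 14 cm², y = 7.2 cm, Ī = 116.7 cm⁴.
Top plate: 7 × 2.4, A = 16.8 cm², y = 13.4 cm, Ī = 8.064 cm⁴.
Centroid: ȳ = ΣA·y / ΣA = 5.004 cm.
Transfer each piece to the horizontal centroidal axis using Ī + A·d² with d = y − 5.004:
  bottom plate: d = -3.904 cm → contributes +688.5 cm⁴
  web plate: d = 2.196 cm → contributes +184.2 cm⁴
  top plate: d = 8.396 cm → contributes +1 192 cm⁴
Total I = 2 065 cm⁴.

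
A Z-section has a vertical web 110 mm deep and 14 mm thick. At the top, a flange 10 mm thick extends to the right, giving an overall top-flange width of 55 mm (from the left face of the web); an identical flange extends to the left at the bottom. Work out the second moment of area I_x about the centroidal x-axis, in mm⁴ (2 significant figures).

I_x ≈ 3.6 × 10⁶ mm⁴

Break the section into simple shapes (no overlaps), measuring from the bottom-left corner of the bounding box.
Web: 14 × 110, A = 1 540 mm², y = 55 mm, Ī = 1 552 833 mm⁴.
Top flange (beyond web): 41 × 10, A = 410 mm², y = 105 mm, Ī = 3 417 mm⁴.
Bottom flange (beyond web): 41 × 10, A = 410 mm², y = 5 mm, Ī = 3 417 mm⁴.
Centroid: ȳ = ΣA·y / ΣA = 55 mm.
Transfer each piece to the centroidal x-axis using Ī + A·d² with d = y − 55:
  web: d = 0 mm → contributes +1 552 833 mm⁴
  top flange (beyond web): d = 50 mm → contributes +1 028 417 mm⁴
  bottom flange (beyond web): d = -50 mm → contributes +1 028 417 mm⁴
Total I = 3 609 667 mm⁴.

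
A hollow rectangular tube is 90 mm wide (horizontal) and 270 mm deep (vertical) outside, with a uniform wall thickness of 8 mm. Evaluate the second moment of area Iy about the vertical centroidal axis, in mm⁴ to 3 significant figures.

Iy ≈ 7.83 × 10⁶ mm⁴

Decompose the section into non-overlapping parts with the origin at the bottom-left of its bounding rectangle.
Outer rectangle: 90 × 270, A = 24 300 mm², x = 45 mm, Ī = 16 402 500 mm⁴.
Inner void (subtracted): 74 × 254, A = 18 796 mm², x = 45 mm, Ī = 8 577 241 mm⁴.
By symmetry the centroid is at mid-width, x̄ = 45 mm.
All pieces are centred on the vertical centroidal axis, so I = ΣĪ (holes subtracted) = 7 825 259 mm⁴.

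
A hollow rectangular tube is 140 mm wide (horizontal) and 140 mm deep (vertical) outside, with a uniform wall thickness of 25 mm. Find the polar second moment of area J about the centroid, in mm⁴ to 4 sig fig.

Split into non-overlapping primitives; take the origin at the lower-left of the bounding box.
Outer rectangle: 140 × 140, A = 19 600 mm², y = 70 mm, Ī = 32 013 333 mm⁴.
Inner void (subtracted): 90 × 90, A = 8 100 mm², y = 70 mm, Ī = 5 467 500 mm⁴.
By symmetry the centroid is at mid-height, ȳ = 70 mm.
All pieces are centred on the centroidal x-axis, so I = ΣĪ (holes subtracted) = 26 545 833 mm⁴.
Repeating about the centroidal y-axis gives I_y = 26 545 833 mm⁴.
Polar second moment: J = I_x + I_y = 53 091 667 mm⁴.

J ≈ 5.309 × 10⁷ mm⁴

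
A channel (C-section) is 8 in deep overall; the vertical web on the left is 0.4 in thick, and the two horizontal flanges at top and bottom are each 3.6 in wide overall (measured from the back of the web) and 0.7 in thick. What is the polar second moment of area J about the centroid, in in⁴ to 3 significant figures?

J ≈ 86.8 in⁴

Decompose the section into non-overlapping parts with the origin at the bottom-left of its bounding rectangle.
Web: 0.4 × 8, A = 3.2 in², y = 4 in, Ī = 17.067 in⁴.
Top flange (beyond web): 3.2 × 0.7, A = 2.24 in², y = 7.65 in, Ī = 0.091467 in⁴.
Bottom flange (beyond web): 3.2 × 0.7, A = 2.24 in², y = 0.35 in, Ī = 0.091467 in⁴.
By symmetry the centroid is at mid-height, ȳ = 4 in.
Transfer each piece to the centroidal x-axis using Ī + A·d² with d = y − 4:
  web: d = 0 in → contributes +17.067 in⁴
  top flange (beyond web): d = 3.65 in → contributes +29.934 in⁴
  bottom flange (beyond web): d = -3.65 in → contributes +29.934 in⁴
Total I = 76.934 in⁴.
For the y-axis: x̄ = 1.25 in.
Repeating about the centroidal y-axis gives I_y = 9.9136 in⁴.
Polar second moment: J = I_x + I_y = 86.848 in⁴.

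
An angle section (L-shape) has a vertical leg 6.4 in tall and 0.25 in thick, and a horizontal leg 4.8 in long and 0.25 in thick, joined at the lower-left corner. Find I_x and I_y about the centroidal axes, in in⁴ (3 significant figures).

Decompose the section into non-overlapping parts with the origin at the bottom-left of its bounding rectangle.
Vertical leg: 0.25 × 6.4, A = 1.6 in², y = 3.2 in, Ī = 5.4613 in⁴.
Horizontal leg (remainder): 4.55 × 0.25, A = 1.1375 in², y = 0.125 in, Ī = 0.0059245 in⁴.
Centroid: ȳ = ΣA·y / ΣA = 1.9223 in.
Transfer each piece to the centroidal x-axis using Ī + A·d² with d = y − 1.9223:
  vertical leg: d = 1.2777 in → contributes +8.0735 in⁴
  horizontal leg (remainder): d = -1.7973 in → contributes +3.6802 in⁴
Total I = 11.754 in⁴.
For the y-axis: x̄ = 1.1223 in.
Repeating about the centroidal y-axis gives I_y = 5.8002 in⁴.

I_x ≈ 11.8 in⁴, I_y ≈ 5.80 in⁴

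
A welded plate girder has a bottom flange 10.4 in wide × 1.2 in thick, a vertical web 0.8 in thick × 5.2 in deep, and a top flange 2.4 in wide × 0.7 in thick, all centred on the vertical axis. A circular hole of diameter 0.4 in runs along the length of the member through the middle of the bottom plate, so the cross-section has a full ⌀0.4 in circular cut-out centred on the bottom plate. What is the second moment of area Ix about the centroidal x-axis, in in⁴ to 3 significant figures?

Treat the section as a set of non-overlapping primitives; coordinates are from the bounding-box lower-left.
Bottom plate: 10.4 × 1.2, A = 12.48 in², y = 0.6 in, Ī = 1.4976 in⁴.
Web plate: 0.8 × 5.2, A = 4.16 in², y = 3.8 in, Ī = 9.3739 in⁴.
Top plate: 2.4 × 0.7, A = 1.68 in², y = 6.75 in, Ī = 0.0686 in⁴.
Hole (subtracted): ⌀0.4, A = 0.12566 in², y = 0.6 in, Ī = 0.0012566 in⁴.
Centroid: ȳ = ΣA·y / ΣA = 1.8995 in.
Transfer each piece to the centroidal x-axis using Ī + A·d² with d = y − 1.8995:
  bottom plate: d = -1.2995 in → contributes +22.573 in⁴
  web plate: d = 1.9005 in → contributes +24.399 in⁴
  top plate: d = 4.8505 in → contributes +39.594 in⁴
  hole: d = -1.2995 in → contributes −0.21347 in⁴
Total I = 86.353 in⁴.

Ix ≈ 86.4 in⁴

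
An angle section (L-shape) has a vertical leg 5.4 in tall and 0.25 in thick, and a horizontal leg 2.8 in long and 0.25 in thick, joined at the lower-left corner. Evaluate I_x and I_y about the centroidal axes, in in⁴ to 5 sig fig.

I_x ≈ 6.1550 in⁴, I_y ≈ 1.2012 in⁴

Treat the section as a set of non-overlapping primitives; coordinates are from the bounding-box lower-left.
Vertical leg: 0.25 × 5.4, A = 1.35 in², y = 2.7 in, Ī = 3.2805 in⁴.
Horizontal leg (remainder): 2.55 × 0.25, A = 0.6375 in², y = 0.125 in, Ī = 0.003320313 in⁴.
Centroid: ȳ = ΣA·y / ΣA = 1.874057 in.
Transfer each piece to the centroidal x-axis using Ī + A·d² with d = y − 1.874057:
  vertical leg: d = 0.8259434 in → contributes +4.201446 in⁴
  horizontal leg (remainder): d = -1.749057 in → contributes +1.95356 in⁴
Total I = 6.155006 in⁴.
For the y-axis: x̄ = 0.5740566 in.
Repeating about the centroidal y-axis gives I_y = 1.201194 in⁴.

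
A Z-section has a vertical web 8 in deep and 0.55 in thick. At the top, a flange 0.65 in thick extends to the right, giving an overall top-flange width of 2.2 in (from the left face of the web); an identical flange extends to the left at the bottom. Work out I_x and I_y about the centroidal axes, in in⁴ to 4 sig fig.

Break the section into simple shapes (no overlaps), measuring from the bottom-left corner of the bounding box.
Web: 0.55 × 8, A = 4.4 in², y = 4 in, Ī = 23.4667 in⁴.
Top flange (beyond web): 1.65 × 0.65, A = 1.0725 in², y = 7.675 in, Ī = 0.0377609 in⁴.
Bottom flange (beyond web): 1.65 × 0.65, A = 1.0725 in², y = 0.325 in, Ī = 0.0377609 in⁴.
Centroid: ȳ = ΣA·y / ΣA = 4 in.
Transfer each piece to the centroidal x-axis using Ī + A·d² with d = y − 4:
  web: d = 0 in → contributes +23.4667 in⁴
  top flange (beyond web): d = 3.675 in → contributes +14.5225 in⁴
  bottom flange (beyond web): d = -3.675 in → contributes +14.5225 in⁴
Total I = 52.5118 in⁴.
For the y-axis: x̄ = 1.925 in.
Repeating about the centroidal y-axis gives I_y = 3.19301 in⁴.

I_x ≈ 52.51 in⁴, I_y ≈ 3.193 in⁴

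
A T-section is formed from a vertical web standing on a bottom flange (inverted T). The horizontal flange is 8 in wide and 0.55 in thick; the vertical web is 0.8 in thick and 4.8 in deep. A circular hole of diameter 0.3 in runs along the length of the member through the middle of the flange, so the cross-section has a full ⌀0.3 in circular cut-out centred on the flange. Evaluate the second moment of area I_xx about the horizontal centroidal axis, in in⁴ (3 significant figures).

I_xx ≈ 22.0 in⁴

Decompose the section into non-overlapping parts with the origin at the bottom-left of its bounding rectangle.
Flange: 8 × 0.55, A = 4.4 in², y = 0.275 in, Ī = 0.11092 in⁴.
Web: 0.8 × 4.8, A = 3.84 in², y = 2.95 in, Ī = 7.3728 in⁴.
Hole (subtracted): ⌀0.3, A = 0.070686 in², y = 0.275 in, Ī = 0.00039761 in⁴.
Centroid: ȳ = ΣA·y / ΣA = 1.5324 in.
Transfer each piece to the horizontal centroidal axis using Ī + A·d² with d = y − 1.5324:
  flange: d = -1.2574 in → contributes +7.0674 in⁴
  web: d = 1.4176 in → contributes +15.09 in⁴
  hole: d = -1.2574 in → contributes −0.11215 in⁴
Total I = 22.045 in⁴.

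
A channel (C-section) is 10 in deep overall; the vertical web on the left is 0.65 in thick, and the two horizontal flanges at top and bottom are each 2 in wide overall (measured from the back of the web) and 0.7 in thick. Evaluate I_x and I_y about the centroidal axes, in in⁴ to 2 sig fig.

Split into non-overlapping primitives; take the origin at the lower-left of the bounding box.
Web: 0.65 × 10, A = 6.5 in², y = 5 in, Ī = 54.17 in⁴.
Top flange (beyond web): 1.35 × 0.7, A = 0.945 in², y = 9.65 in, Ī = 0.03859 in⁴.
Bottom flange (beyond web): 1.35 × 0.7, A = 0.945 in², y = 0.35 in, Ī = 0.03859 in⁴.
By symmetry the centroid is at mid-height, ȳ = 5 in.
Transfer each piece to the centroidal x-axis using Ī + A·d² with d = y − 5:
  web: d = 0 in → contributes +54.17 in⁴
  top flange (beyond web): d = 4.65 in → contributes +20.47 in⁴
  bottom flange (beyond web): d = -4.65 in → contributes +20.47 in⁴
Total I = 95.11 in⁴.
For the y-axis: x̄ = 0.5503 in.
Repeating about the centroidal y-axis gives I_y = 1.98 in⁴.

I_x ≈ 95 in⁴, I_y ≈ 2.0 in⁴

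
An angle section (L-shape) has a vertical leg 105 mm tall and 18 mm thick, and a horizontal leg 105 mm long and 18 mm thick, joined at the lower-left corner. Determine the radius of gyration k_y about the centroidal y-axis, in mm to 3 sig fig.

k_y ≈ 31.4 mm

Split into non-overlapping primitives; take the origin at the lower-left of the bounding box.
Vertical leg: 18 × 105, A = 1 890 mm², x = 9 mm, Ī = 51 030 mm⁴.
Horizontal leg (remainder): 87 × 18, A = 1 566 mm², x = 61.5 mm, Ī = 987 755 mm⁴.
Centroid: x̄ = ΣA·x / ΣA = 32.789 mm.
Transfer each piece to the centroidal y-axis using Ī + A·d² with d = x − 32.789:
  vertical leg: d = -23.789 mm → contributes +1 120 618 mm⁴
  horizontal leg (remainder): d = 28.711 mm → contributes +2 278 636 mm⁴
Total I = 3 399 254 mm⁴.
Radius of gyration: k = √(I/A) = √(3 399 254 / 3 456) = 31.362 mm.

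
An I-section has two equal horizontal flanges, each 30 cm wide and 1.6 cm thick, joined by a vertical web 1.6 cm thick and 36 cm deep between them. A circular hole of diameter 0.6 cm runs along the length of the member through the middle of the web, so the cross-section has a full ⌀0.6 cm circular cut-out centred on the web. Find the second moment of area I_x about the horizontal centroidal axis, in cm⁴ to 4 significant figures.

Split into non-overlapping primitives; take the origin at the lower-left of the bounding box.
Bottom flange: 30 × 1.6, A = 48 cm², y = 0.8 cm, Ī = 10.24 cm⁴.
Web: 1.6 × 36, A = 57.6 cm², y = 19.6 cm, Ī = 6220.8 cm⁴.
Top flange: 30 × 1.6, A = 48 cm², y = 38.4 cm, Ī = 10.24 cm⁴.
Hole (subtracted): ⌀0.6, A = 0.282743 cm², y = 19.6 cm, Ī = 0.00636173 cm⁴.
By symmetry the centroid is at mid-height, ȳ = 19.6 cm.
Transfer each piece to the horizontal centroidal axis using Ī + A·d² with d = y − 19.6:
  bottom flange: d = -18.8 cm → contributes +16975.4 cm⁴
  web: d = 0 cm → contributes +6220.8 cm⁴
  top flange: d = 18.8 cm → contributes +16975.4 cm⁴
  hole: d = 0 cm → contributes −0.00636173 cm⁴
Total I = 40171.5 cm⁴.

I_x ≈ 4.017 × 10⁴ cm⁴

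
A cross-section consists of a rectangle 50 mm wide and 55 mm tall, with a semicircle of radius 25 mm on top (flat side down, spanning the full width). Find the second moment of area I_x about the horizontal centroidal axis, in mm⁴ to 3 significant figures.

Treat the section as a set of non-overlapping primitives; coordinates are from the bounding-box lower-left.
Rectangular body: 50 × 55, A = 2 750 mm², y = 27.5 mm, Ī = 693 229 mm⁴.
Semicircular cap: semicircle r = 25, A = 981.75 mm², y = 65.61 mm, Ī = 42 874 mm⁴.
Centroid: ȳ = ΣA·y / ΣA = 37.526 mm.
Transfer each piece to the horizontal centroidal axis using Ī + A·d² with d = y − 37.526:
  rectangular body: d = -10.026 mm → contributes +969 664 mm⁴
  semicircular cap: d = 28.084 mm → contributes +817 204 mm⁴
Total I = 1 786 868 mm⁴.

I_x ≈ 1.79 × 10⁶ mm⁴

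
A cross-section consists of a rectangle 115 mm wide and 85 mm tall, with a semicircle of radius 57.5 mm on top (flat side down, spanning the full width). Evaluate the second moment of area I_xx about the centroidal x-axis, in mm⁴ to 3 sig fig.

I_xx ≈ 2.23 × 10⁷ mm⁴

Split into non-overlapping primitives; take the origin at the lower-left of the bounding box.
Rectangular body: 115 × 85, A = 9 775 mm², y = 42.5 mm, Ī = 5 885 365 mm⁴.
Semicircular cap: semicircle r = 57.5, A = 5193.4 mm², y = 109.4 mm, Ī = 1 199 785 mm⁴.
Centroid: ȳ = ΣA·y / ΣA = 65.713 mm.
Transfer each piece to the centroidal x-axis using Ī + A·d² with d = y − 65.713:
  rectangular body: d = -23.213 mm → contributes +11 152 513 mm⁴
  semicircular cap: d = 43.691 mm → contributes +11 113 507 mm⁴
Total I = 22 266 020 mm⁴.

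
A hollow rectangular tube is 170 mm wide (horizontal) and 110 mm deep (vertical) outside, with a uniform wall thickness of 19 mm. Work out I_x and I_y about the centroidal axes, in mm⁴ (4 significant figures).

I_x ≈ 1.475 × 10⁷ mm⁴, I_y ≈ 3.124 × 10⁷ mm⁴

Split into non-overlapping primitives; take the origin at the lower-left of the bounding box.
Outer rectangle: 170 × 110, A = 18 700 mm², y = 55 mm, Ī = 18 855 833 mm⁴.
Inner void (subtracted): 132 × 72, A = 9 504 mm², y = 55 mm, Ī = 4 105 728 mm⁴.
By symmetry the centroid is at mid-height, ȳ = 55 mm.
All pieces are centred on the centroidal x-axis, so I = ΣĪ (holes subtracted) = 14 750 105 mm⁴.
Repeating about the centroidal y-axis gives I_y = 31 236 025 mm⁴.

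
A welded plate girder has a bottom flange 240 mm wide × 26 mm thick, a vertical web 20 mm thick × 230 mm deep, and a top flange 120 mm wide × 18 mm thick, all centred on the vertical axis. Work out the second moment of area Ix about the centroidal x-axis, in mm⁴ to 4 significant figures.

Ix ≈ 1.345 × 10⁸ mm⁴

Decompose the section into non-overlapping parts with the origin at the bottom-left of its bounding rectangle.
Bottom plate: 240 × 26, A = 6 240 mm², y = 13 mm, Ī = 351 520 mm⁴.
Web plate: 20 × 230, A = 4 600 mm², y = 141 mm, Ī = 20 278 333 mm⁴.
Top plate: 120 × 18, A = 2 160 mm², y = 265 mm, Ī = 58 320 mm⁴.
Centroid: ȳ = ΣA·y / ΣA = 100.163 mm.
Transfer each piece to the centroidal x-axis using Ī + A·d² with d = y − 100.163:
  bottom plate: d = -87.1631 mm → contributes +47 759 308 mm⁴
  web plate: d = 40.8369 mm → contributes +27 949 543 mm⁴
  top plate: d = 164.837 mm → contributes +58 748 136 mm⁴
Total I = 134 456 988 mm⁴.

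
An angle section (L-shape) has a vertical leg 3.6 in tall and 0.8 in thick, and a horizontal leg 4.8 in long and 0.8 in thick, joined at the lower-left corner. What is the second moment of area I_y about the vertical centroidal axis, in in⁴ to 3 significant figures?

Treat the section as a set of non-overlapping primitives; coordinates are from the bounding-box lower-left.
Vertical leg: 0.8 × 3.6, A = 2.88 in², x = 0.4 in, Ī = 0.1536 in⁴.
Horizontal leg (remainder): 4 × 0.8, A = 3.2 in², x = 2.8 in, Ī = 4.2667 in⁴.
Centroid: x̄ = ΣA·x / ΣA = 1.6632 in.
Transfer each piece to the vertical centroidal axis using Ī + A·d² with d = x − 1.6632:
  vertical leg: d = -1.2632 in → contributes +4.7488 in⁴
  horizontal leg (remainder): d = 1.1368 in → contributes +8.4024 in⁴
Total I = 13.151 in⁴.

I_y ≈ 13.2 in⁴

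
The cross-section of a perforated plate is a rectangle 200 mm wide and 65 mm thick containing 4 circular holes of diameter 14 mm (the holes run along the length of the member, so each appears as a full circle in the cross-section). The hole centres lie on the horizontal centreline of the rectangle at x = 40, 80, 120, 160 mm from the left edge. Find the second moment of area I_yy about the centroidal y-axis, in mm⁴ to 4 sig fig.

Treat the section as a set of non-overlapping primitives; coordinates are from the bounding-box lower-left.
Plate: 200 × 65, A = 13 000 mm², x = 100 mm, Ī = 43 333 333 mm⁴.
Hole 1 (subtracted): ⌀14, A = 153.938 mm², x = 40 mm, Ī = 1885.74 mm⁴.
Hole 2 (subtracted): ⌀14, A = 153.938 mm², x = 80 mm, Ī = 1885.74 mm⁴.
Hole 3 (subtracted): ⌀14, A = 153.938 mm², x = 120 mm, Ī = 1885.74 mm⁴.
Hole 4 (subtracted): ⌀14, A = 153.938 mm², x = 160 mm, Ī = 1885.74 mm⁴.
By symmetry the centroid is at mid-width, x̄ = 100 mm.
Transfer each piece to the centroidal y-axis using Ī + A·d² with d = x − 100:
  plate: d = 0 mm → contributes +43 333 333 mm⁴
  hole 1: d = -60 mm → contributes −556 063 mm⁴
  hole 2: d = -20 mm → contributes −63 461 mm⁴
  hole 3: d = 20 mm → contributes −63 461 mm⁴
  hole 4: d = 60 mm → contributes −556 063 mm⁴
Total I = 42 094 286 mm⁴.

I_yy ≈ 4.209 × 10⁷ mm⁴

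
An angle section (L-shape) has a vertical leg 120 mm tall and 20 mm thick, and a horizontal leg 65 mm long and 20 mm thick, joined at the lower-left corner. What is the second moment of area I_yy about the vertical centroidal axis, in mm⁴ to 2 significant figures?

I_yy ≈ 9.2 × 10⁵ mm⁴

Decompose the section into non-overlapping parts with the origin at the bottom-left of its bounding rectangle.
Vertical leg: 20 × 120, A = 2 400 mm², x = 10 mm, Ī = 80 000 mm⁴.
Horizontal leg (remainder): 45 × 20, A = 900 mm², x = 42.5 mm, Ī = 151 875 mm⁴.
Centroid: x̄ = ΣA·x / ΣA = 18.86 mm.
Transfer each piece to the vertical centroidal axis using Ī + A·d² with d = x − 18.86:
  vertical leg: d = -8.864 mm → contributes +268 554 mm⁴
  horizontal leg (remainder): d = 23.64 mm → contributes +654 685 mm⁴
Total I = 923 239 mm⁴.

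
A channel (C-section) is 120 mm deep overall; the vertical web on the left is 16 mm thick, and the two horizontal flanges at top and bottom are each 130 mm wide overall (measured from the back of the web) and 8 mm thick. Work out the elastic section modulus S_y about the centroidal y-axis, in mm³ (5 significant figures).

Treat the section as a set of non-overlapping primitives; coordinates are from the bounding-box lower-left.
Web: 16 × 120, A = 1 920 mm², x = 8 mm, Ī = 40 960 mm⁴.
Top flange (beyond web): 114 × 8, A = 912 mm², x = 73 mm, Ī = 987 696 mm⁴.
Bottom flange (beyond web): 114 × 8, A = 912 mm², x = 73 mm, Ī = 987 696 mm⁴.
Centroid: x̄ = ΣA·x / ΣA = 39.66667 mm.
Transfer each piece to the centroidal y-axis using Ī + A·d² with d = x − 39.66667:
  web: d = -31.66667 mm → contributes +1 966 293 mm⁴
  top flange (beyond web): d = 33.33333 mm → contributes +2 001 029 mm⁴
  bottom flange (beyond web): d = 33.33333 mm → contributes +2 001 029 mm⁴
Total I = 5 968 352 mm⁴.
Extreme fibre distance c = 90.33333 mm; S = I/c = 66070.32 mm³.

S_y ≈ 6.6070 × 10⁴ mm³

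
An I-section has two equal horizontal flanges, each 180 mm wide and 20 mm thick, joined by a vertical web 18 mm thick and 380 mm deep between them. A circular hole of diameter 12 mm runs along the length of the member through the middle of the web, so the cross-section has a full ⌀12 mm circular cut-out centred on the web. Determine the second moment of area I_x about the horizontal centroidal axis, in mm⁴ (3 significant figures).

I_x ≈ 3.71 × 10⁸ mm⁴

Treat the section as a set of non-overlapping primitives; coordinates are from the bounding-box lower-left.
Bottom flange: 180 × 20, A = 3 600 mm², y = 10 mm, Ī = 120 000 mm⁴.
Web: 18 × 380, A = 6 840 mm², y = 210 mm, Ī = 82 308 000 mm⁴.
Top flange: 180 × 20, A = 3 600 mm², y = 410 mm, Ī = 120 000 mm⁴.
Hole (subtracted): ⌀12, A = 113.1 mm², y = 210 mm, Ī = 1017.9 mm⁴.
By symmetry the centroid is at mid-height, ȳ = 210 mm.
Transfer each piece to the horizontal centroidal axis using Ī + A·d² with d = y − 210:
  bottom flange: d = -200 mm → contributes +144 120 000 mm⁴
  web: d = 0 mm → contributes +82 308 000 mm⁴
  top flange: d = 200 mm → contributes +144 120 000 mm⁴
  hole: d = 0 mm → contributes −1017.9 mm⁴
Total I = 370 546 982 mm⁴.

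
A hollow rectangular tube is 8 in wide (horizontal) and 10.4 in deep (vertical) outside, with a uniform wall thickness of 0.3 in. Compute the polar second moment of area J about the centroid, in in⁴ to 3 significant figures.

Treat the section as a set of non-overlapping primitives; coordinates are from the bounding-box lower-left.
Outer rectangle: 8 × 10.4, A = 83.2 in², y = 5.2 in, Ī = 749.91 in⁴.
Inner void (subtracted): 7.4 × 9.8, A = 72.52 in², y = 5.2 in, Ī = 580.4 in⁴.
By symmetry the centroid is at mid-height, ȳ = 5.2 in.
All pieces are centred on the centroidal x-axis, so I = ΣĪ (holes subtracted) = 169.51 in⁴.
Repeating about the centroidal y-axis gives I_y = 112.8 in⁴.
Polar second moment: J = I_x + I_y = 282.31 in⁴.

J ≈ 282 in⁴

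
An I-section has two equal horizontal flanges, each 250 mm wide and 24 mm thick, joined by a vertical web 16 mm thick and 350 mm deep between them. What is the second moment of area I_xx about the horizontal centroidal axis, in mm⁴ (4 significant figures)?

Split into non-overlapping primitives; take the origin at the lower-left of the bounding box.
Bottom flange: 250 × 24, A = 6 000 mm², y = 12 mm, Ī = 288 000 mm⁴.
Web: 16 × 350, A = 5 600 mm², y = 199 mm, Ī = 57 166 667 mm⁴.
Top flange: 250 × 24, A = 6 000 mm², y = 386 mm, Ī = 288 000 mm⁴.
By symmetry the centroid is at mid-height, ȳ = 199 mm.
Transfer each piece to the horizontal centroidal axis using Ī + A·d² with d = y − 199:
  bottom flange: d = -187 mm → contributes +210 102 000 mm⁴
  web: d = 0 mm → contributes +57 166 667 mm⁴
  top flange: d = 187 mm → contributes +210 102 000 mm⁴
Total I = 477 370 667 mm⁴.

I_xx ≈ 4.774 × 10⁸ mm⁴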